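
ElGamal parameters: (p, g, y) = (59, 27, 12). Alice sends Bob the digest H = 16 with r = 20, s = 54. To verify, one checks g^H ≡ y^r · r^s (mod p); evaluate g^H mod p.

27^2 = 729 ≡ 21
27^4 ≡ 21^2 = 441 ≡ 28
27^8 ≡ 28^2 = 784 ≡ 17
27^16 ≡ 17^2 = 289 ≡ 53

53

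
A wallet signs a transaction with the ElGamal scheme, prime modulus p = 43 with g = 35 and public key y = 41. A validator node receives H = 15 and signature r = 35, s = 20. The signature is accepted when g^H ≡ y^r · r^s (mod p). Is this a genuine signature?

forged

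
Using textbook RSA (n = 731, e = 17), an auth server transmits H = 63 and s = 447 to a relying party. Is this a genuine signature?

forged

Squares mod 731: s^1≡447, s^2≡246, s^4≡574, s^8≡526, s^16≡358
17 = 16 + 1, so s^17 ≡ 358·447 ≡ 668 (mod 731)
s^17 mod 731 = 668, but H = 63.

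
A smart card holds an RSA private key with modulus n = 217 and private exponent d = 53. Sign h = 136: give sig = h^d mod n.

208

h^53 mod 217 = 208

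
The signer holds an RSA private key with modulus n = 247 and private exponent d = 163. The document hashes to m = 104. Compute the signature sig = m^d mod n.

m^2 ≡ 104^2 = 10816 ≡ 195
m^4 ≡ 195^2 = 38025 ≡ 234
m^8 ≡ 234^2 = 54756 ≡ 169
m^16 ≡ 169^2 = 28561 ≡ 156
m^32 ≡ 156^2 = 24336 ≡ 130
m^64 ≡ 130^2 = 16900 ≡ 104
m^128 ≡ 104^2 = 10816 ≡ 195
163 = 128 + 32 + 2 + 1, so m^163 ≡ 195·130·195·104 ≡ 104 (mod 247)

104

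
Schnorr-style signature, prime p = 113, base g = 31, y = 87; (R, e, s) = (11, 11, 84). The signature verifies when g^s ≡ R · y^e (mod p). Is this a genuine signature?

genuine

g^s mod p:
31^84 mod 113 = 112
R · y^e mod p:
87^11 mod 113 = 41
11·41 = 451 ≡ 112 (mod 113)
112 ≡ 112 (mod 113); signature holds.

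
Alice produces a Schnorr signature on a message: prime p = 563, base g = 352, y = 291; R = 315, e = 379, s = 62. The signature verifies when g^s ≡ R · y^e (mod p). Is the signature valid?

valid

g^s mod p:
Squares mod 563: 352^1≡352, 352^2≡44, 352^4≡247, 352^8≡205, 352^16≡363, 352^32≡27
62 = 32 + 16 + 8 + 4 + 2, so 352^62 ≡ 27·363·205·247·44 ≡ 490 (mod 563)
R · y^e mod p:
Squares mod 563: 291^1≡291, 291^2≡231, 291^4≡439, 291^8≡175, 291^16≡223, 291^32≡185, 291^64≡445, 291^128≡412, 291^256≡281
379 = 256 + 64 + 32 + 16 + 8 + 2 + 1, so 291^379 ≡ 281·445·185·223·175·231·291 ≡ 502 (mod 563)
315·502 = 158130 ≡ 490 (mod 563)
490 ≡ 490 (mod 563); signature holds.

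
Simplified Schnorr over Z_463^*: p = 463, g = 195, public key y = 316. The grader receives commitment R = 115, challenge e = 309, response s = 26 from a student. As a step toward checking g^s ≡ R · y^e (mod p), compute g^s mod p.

195^2 = 38025 ≡ 59
195^4 ≡ 59^2 = 3481 ≡ 240
195^8 ≡ 240^2 = 57600 ≡ 188
195^16 ≡ 188^2 = 35344 ≡ 156
26 = 16 + 8 + 2, so 195^26 ≡ 156·188·59 ≡ 121 (mod 463)

121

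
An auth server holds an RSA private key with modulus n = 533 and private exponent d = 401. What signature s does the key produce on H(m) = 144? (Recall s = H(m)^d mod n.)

144

(H(m))^2 ≡ 144^2 = 20736 ≡ 482
(H(m))^4 ≡ 482^2 = 232324 ≡ 469
(H(m))^8 ≡ 469^2 = 219961 ≡ 365
(H(m))^16 ≡ 365^2 = 133225 ≡ 508
(H(m))^32 ≡ 508^2 = 258064 ≡ 92
(H(m))^64 ≡ 92^2 = 8464 ≡ 469
(H(m))^128 ≡ 469^2 = 219961 ≡ 365
(H(m))^256 ≡ 365^2 = 133225 ≡ 508
401 = 256 + 128 + 16 + 1, so (H(m))^401 ≡ 508·365·508·144 ≡ 144 (mod 533)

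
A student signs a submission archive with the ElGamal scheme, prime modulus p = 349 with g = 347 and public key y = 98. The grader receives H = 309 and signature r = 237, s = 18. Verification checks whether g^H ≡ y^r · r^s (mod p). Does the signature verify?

Left side g^H mod p:
Squares mod 349: 347^1≡347, 347^2≡4, 347^4≡16, 347^8≡256, 347^16≡273, 347^32≡192, 347^64≡219, 347^128≡148, 347^256≡266
309 = 256 + 32 + 16 + 4 + 1, so 347^309 ≡ 266·192·273·16·347 ≡ 98 (mod 349)
Right side y^r · r^s mod p:
Squares mod 349: 98^1≡98, 98^2≡181, 98^4≡304, 98^8≡280, 98^16≡224, 98^32≡269, 98^64≡118, 98^128≡313
237 = 128 + 64 + 32 + 8 + 4 + 1, so 98^237 ≡ 313·118·269·280·304·98 ≡ 127 (mod 349)
Squares mod 349: 237^1≡237, 237^2≡329, 237^4≡51, 237^8≡158, 237^16≡185
18 = 16 + 2, so 237^18 ≡ 185·329 ≡ 139 (mod 349)
127·139 = 17653 ≡ 203 (mod 349)
98 ≠ 203, so verification fails.

does not verify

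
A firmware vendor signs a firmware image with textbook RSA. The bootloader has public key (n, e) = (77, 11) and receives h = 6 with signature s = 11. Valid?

s^2 ≡ 11^2 = 121 ≡ 44
s^4 ≡ 44^2 = 1936 ≡ 11
s^8 ≡ 11^2 = 121 ≡ 44
11 = 8 + 2 + 1, so s^11 ≡ 44·44·11 ≡ 44 (mod 77)
The recovered value 44 does not match the digest 6.

no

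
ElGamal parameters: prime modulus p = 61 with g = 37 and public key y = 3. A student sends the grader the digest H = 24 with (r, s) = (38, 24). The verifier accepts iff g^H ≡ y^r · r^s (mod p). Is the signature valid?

Left side g^H mod p:
37^2 = 1369 ≡ 27
37^4 ≡ 27^2 = 729 ≡ 58
37^8 ≡ 58^2 = 3364 ≡ 9
37^16 ≡ 9^2 = 81 ≡ 20
24 = 16 + 8, so 37^24 ≡ 20·9 ≡ 58 (mod 61)
Right side y^r · r^s mod p:
3^2 = 9
3^4 ≡ 9^2 = 81 ≡ 20
3^8 ≡ 20^2 = 400 ≡ 34
3^16 ≡ 34^2 = 1156 ≡ 58
3^32 ≡ 58^2 = 3364 ≡ 9
38 = 32 + 4 + 2, so 3^38 ≡ 9·20·9 ≡ 34 (mod 61)
38^2 = 1444 ≡ 41
38^4 ≡ 41^2 = 1681 ≡ 34
38^8 ≡ 34^2 = 1156 ≡ 58
38^16 ≡ 58^2 = 3364 ≡ 9
24 = 16 + 8, so 38^24 ≡ 9·58 ≡ 34 (mod 61)
34·34 = 1156 ≡ 58 (mod 61)
58 ≡ 58 (mod 61), so the signature is genuine.

valid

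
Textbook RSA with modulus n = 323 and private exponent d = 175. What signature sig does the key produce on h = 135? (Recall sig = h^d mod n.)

288

h^2 ≡ 135^2 = 18225 ≡ 137
h^4 ≡ 137^2 = 18769 ≡ 35
h^8 ≡ 35^2 = 1225 ≡ 256
h^16 ≡ 256^2 = 65536 ≡ 290
h^32 ≡ 290^2 = 84100 ≡ 120
h^64 ≡ 120^2 = 14400 ≡ 188
h^128 ≡ 188^2 = 35344 ≡ 137
175 = 128 + 32 + 8 + 4 + 2 + 1, so h^175 ≡ 137·120·256·35·137·135 ≡ 288 (mod 323)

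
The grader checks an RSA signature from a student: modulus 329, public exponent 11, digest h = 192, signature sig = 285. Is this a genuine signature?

sig^2 ≡ 285^2 = 81225 ≡ 291
sig^4 ≡ 291^2 = 84681 ≡ 128
sig^8 ≡ 128^2 = 16384 ≡ 263
11 = 8 + 2 + 1, so sig^11 ≡ 263·291·285 ≡ 192 (mod 329)
192 = h, so the signature checks out.

genuine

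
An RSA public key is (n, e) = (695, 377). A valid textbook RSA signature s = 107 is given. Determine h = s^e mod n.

257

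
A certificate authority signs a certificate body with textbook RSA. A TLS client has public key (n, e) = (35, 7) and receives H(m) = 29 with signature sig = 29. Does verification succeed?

passes

sig^2 ≡ 29^2 = 841 ≡ 1
sig^4 ≡ 1^2 = 1
7 = 4 + 2 + 1, so sig^7 ≡ 1·1·29 ≡ 29 (mod 35)
sig^7 mod 35 = 29 matches H(m).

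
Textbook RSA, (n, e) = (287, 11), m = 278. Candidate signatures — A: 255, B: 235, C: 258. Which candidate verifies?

A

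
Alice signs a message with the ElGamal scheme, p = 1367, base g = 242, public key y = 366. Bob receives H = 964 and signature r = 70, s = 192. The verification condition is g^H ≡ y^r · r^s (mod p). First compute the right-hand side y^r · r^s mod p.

67

366^2 = 133956 ≡ 1357
366^4 ≡ 1357^2 = 1841449 ≡ 100
366^8 ≡ 100^2 = 10000 ≡ 431
366^16 ≡ 431^2 = 185761 ≡ 1216
366^32 ≡ 1216^2 = 1478656 ≡ 929
366^64 ≡ 929^2 = 863041 ≡ 464
70 = 64 + 4 + 2, so 366^70 ≡ 464·100·1357 ≡ 780 (mod 1367)
70^2 = 4900 ≡ 799
70^4 ≡ 799^2 = 638401 ≡ 12
70^8 ≡ 12^2 = 144
70^16 ≡ 144^2 = 20736 ≡ 231
70^32 ≡ 231^2 = 53361 ≡ 48
70^64 ≡ 48^2 = 2304 ≡ 937
70^128 ≡ 937^2 = 877969 ≡ 355
192 = 128 + 64, so 70^192 ≡ 355·937 ≡ 454 (mod 1367)
y^r · r^s ≡ 780·454 = 354120 ≡ 67 (mod 1367)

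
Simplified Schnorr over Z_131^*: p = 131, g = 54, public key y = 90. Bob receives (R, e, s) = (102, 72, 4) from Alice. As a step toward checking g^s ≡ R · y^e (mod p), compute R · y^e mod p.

90^2 = 8100 ≡ 109
90^4 ≡ 109^2 = 11881 ≡ 91
90^8 ≡ 91^2 = 8281 ≡ 28
90^16 ≡ 28^2 = 784 ≡ 129
90^32 ≡ 129^2 = 16641 ≡ 4
90^64 ≡ 4^2 = 16
72 = 64 + 8, so 90^72 ≡ 16·28 ≡ 55 (mod 131)
R · y^e ≡ 102·55 = 5610 ≡ 108 (mod 131)

108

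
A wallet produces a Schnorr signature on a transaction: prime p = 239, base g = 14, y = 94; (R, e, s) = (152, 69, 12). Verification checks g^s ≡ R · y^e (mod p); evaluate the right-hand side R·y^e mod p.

186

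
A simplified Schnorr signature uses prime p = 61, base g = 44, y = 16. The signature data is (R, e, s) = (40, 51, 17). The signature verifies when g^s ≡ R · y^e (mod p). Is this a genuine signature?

genuine

g^s mod p:
44^2 = 1936 ≡ 45
44^4 ≡ 45^2 = 2025 ≡ 12
44^8 ≡ 12^2 = 144 ≡ 22
44^16 ≡ 22^2 = 484 ≡ 57
17 = 16 + 1, so 44^17 ≡ 57·44 ≡ 7 (mod 61)
R · y^e mod p:
16^2 = 256 ≡ 12
16^4 ≡ 12^2 = 144 ≡ 22
16^8 ≡ 22^2 = 484 ≡ 57
16^16 ≡ 57^2 = 3249 ≡ 16
16^32 ≡ 16^2 = 256 ≡ 12
51 = 32 + 16 + 2 + 1, so 16^51 ≡ 12·16·12·16 ≡ 20 (mod 61)
40·20 = 800 ≡ 7 (mod 61)
7 ≡ 7 (mod 61); signature holds.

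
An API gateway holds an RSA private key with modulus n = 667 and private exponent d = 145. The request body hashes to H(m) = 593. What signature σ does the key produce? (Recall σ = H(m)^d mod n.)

(H(m))^2 ≡ 593^2 = 351649 ≡ 140
(H(m))^4 ≡ 140^2 = 19600 ≡ 257
(H(m))^8 ≡ 257^2 = 66049 ≡ 16
(H(m))^16 ≡ 16^2 = 256
(H(m))^32 ≡ 256^2 = 65536 ≡ 170
(H(m))^64 ≡ 170^2 = 28900 ≡ 219
(H(m))^128 ≡ 219^2 = 47961 ≡ 604
145 = 128 + 16 + 1, so (H(m))^145 ≡ 604·256·593 ≡ 209 (mod 667)

209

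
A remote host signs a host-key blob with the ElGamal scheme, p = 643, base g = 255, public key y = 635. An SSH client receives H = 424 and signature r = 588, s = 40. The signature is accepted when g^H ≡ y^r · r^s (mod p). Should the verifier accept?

Left side g^H mod p:
255^2 = 65025 ≡ 82
255^4 ≡ 82^2 = 6724 ≡ 294
255^8 ≡ 294^2 = 86436 ≡ 274
255^16 ≡ 274^2 = 75076 ≡ 488
255^32 ≡ 488^2 = 238144 ≡ 234
255^64 ≡ 234^2 = 54756 ≡ 101
255^128 ≡ 101^2 = 10201 ≡ 556
255^256 ≡ 556^2 = 309136 ≡ 496
424 = 256 + 128 + 32 + 8, so 255^424 ≡ 496·556·234·274 ≡ 204 (mod 643)
Right side y^r · r^s mod p:
635^2 = 403225 ≡ 64
635^4 ≡ 64^2 = 4096 ≡ 238
635^8 ≡ 238^2 = 56644 ≡ 60
635^16 ≡ 60^2 = 3600 ≡ 385
635^32 ≡ 385^2 = 148225 ≡ 335
635^64 ≡ 335^2 = 112225 ≡ 343
635^128 ≡ 343^2 = 117649 ≡ 623
635^256 ≡ 623^2 = 388129 ≡ 400
635^512 ≡ 400^2 = 160000 ≡ 536
588 = 512 + 64 + 8 + 4, so 635^588 ≡ 536·343·60·238 ≡ 373 (mod 643)
588^2 = 345744 ≡ 453
588^4 ≡ 453^2 = 205209 ≡ 92
588^8 ≡ 92^2 = 8464 ≡ 105
588^16 ≡ 105^2 = 11025 ≡ 94
588^32 ≡ 94^2 = 8836 ≡ 477
40 = 32 + 8, so 588^40 ≡ 477·105 ≡ 574 (mod 643)
373·574 = 214102 ≡ 626 (mod 643)
204 ≠ 626, so verification fails.

reject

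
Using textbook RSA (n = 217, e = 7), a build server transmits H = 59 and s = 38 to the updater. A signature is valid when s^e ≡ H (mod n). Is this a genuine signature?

genuine

s^7 mod 217 = 59
s^7 mod 217 = 59 matches H.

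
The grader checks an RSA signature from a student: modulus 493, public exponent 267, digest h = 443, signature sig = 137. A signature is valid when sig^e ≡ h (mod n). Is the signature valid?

sig^2 ≡ 137^2 = 18769 ≡ 35
sig^4 ≡ 35^2 = 1225 ≡ 239
sig^8 ≡ 239^2 = 57121 ≡ 426
sig^16 ≡ 426^2 = 181476 ≡ 52
sig^32 ≡ 52^2 = 2704 ≡ 239
sig^64 ≡ 239^2 = 57121 ≡ 426
sig^128 ≡ 426^2 = 181476 ≡ 52
sig^256 ≡ 52^2 = 2704 ≡ 239
267 = 256 + 8 + 2 + 1, so sig^267 ≡ 239·426·35·137 ≡ 443 (mod 493)
sig^267 mod 493 = 443 matches h.

valid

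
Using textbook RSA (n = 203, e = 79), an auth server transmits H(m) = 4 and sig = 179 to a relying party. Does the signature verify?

sig^2 ≡ 179^2 = 32041 ≡ 170
sig^4 ≡ 170^2 = 28900 ≡ 74
sig^8 ≡ 74^2 = 5476 ≡ 198
sig^16 ≡ 198^2 = 39204 ≡ 25
sig^32 ≡ 25^2 = 625 ≡ 16
sig^64 ≡ 16^2 = 256 ≡ 53
79 = 64 + 8 + 4 + 2 + 1, so sig^79 ≡ 53·198·74·170·179 ≡ 4 (mod 203)
Since 4 equals the digest 4, verification succeeds.

verifies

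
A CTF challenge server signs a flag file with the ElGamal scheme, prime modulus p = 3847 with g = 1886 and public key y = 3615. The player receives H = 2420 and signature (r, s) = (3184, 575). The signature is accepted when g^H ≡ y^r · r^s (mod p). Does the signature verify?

Left side g^H mod p:
1886^2 = 3556996 ≡ 2368
1886^4 ≡ 2368^2 = 5607424 ≡ 2345
1886^8 ≡ 2345^2 = 5499025 ≡ 1662
1886^16 ≡ 1662^2 = 2762244 ≡ 98
1886^32 ≡ 98^2 = 9604 ≡ 1910
1886^64 ≡ 1910^2 = 3648100 ≡ 1144
1886^128 ≡ 1144^2 = 1308736 ≡ 756
1886^256 ≡ 756^2 = 571536 ≡ 2180
1886^512 ≡ 2180^2 = 4752400 ≡ 1355
1886^1024 ≡ 1355^2 = 1836025 ≡ 1006
1886^2048 ≡ 1006^2 = 1012036 ≡ 275
2420 = 2048 + 256 + 64 + 32 + 16 + 4, so 1886^2420 ≡ 275·2180·1144·1910·98·2345 ≡ 404 (mod 3847)
Right side y^r · r^s mod p:
3615^2 = 13068225 ≡ 3813
3615^4 ≡ 3813^2 = 14538969 ≡ 1156
3615^8 ≡ 1156^2 = 1336336 ≡ 1427
3615^16 ≡ 1427^2 = 2036329 ≡ 1266
3615^32 ≡ 1266^2 = 1602756 ≡ 2404
3615^64 ≡ 2404^2 = 5779216 ≡ 1022
3615^128 ≡ 1022^2 = 1044484 ≡ 1947
3615^256 ≡ 1947^2 = 3790809 ≡ 1514
3615^512 ≡ 1514^2 = 2292196 ≡ 3231
3615^1024 ≡ 3231^2 = 10439361 ≡ 2450
3615^2048 ≡ 2450^2 = 6002500 ≡ 1180
3184 = 2048 + 1024 + 64 + 32 + 16, so 3615^3184 ≡ 1180·2450·1022·2404·1266 ≡ 2954 (mod 3847)
3184^2 = 10137856 ≡ 1011
3184^4 ≡ 1011^2 = 1022121 ≡ 2666
3184^8 ≡ 2666^2 = 7107556 ≡ 2147
3184^16 ≡ 2147^2 = 4609609 ≡ 903
3184^32 ≡ 903^2 = 815409 ≡ 3692
3184^64 ≡ 3692^2 = 13630864 ≡ 943
3184^128 ≡ 943^2 = 889249 ≡ 592
3184^256 ≡ 592^2 = 350464 ≡ 387
3184^512 ≡ 387^2 = 149769 ≡ 3583
575 = 512 + 32 + 16 + 8 + 4 + 2 + 1, so 3184^575 ≡ 3583·3692·903·2147·2666·1011·3184 ≡ 1594 (mod 3847)
2954·1594 = 4708676 ≡ 3795 (mod 3847)
404 ≠ 3795, so verification fails.

does not verify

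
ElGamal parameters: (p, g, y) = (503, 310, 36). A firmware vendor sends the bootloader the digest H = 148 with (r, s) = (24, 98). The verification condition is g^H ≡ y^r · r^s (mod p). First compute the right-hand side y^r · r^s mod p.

393

36^2 = 1296 ≡ 290
36^4 ≡ 290^2 = 84100 ≡ 99
36^8 ≡ 99^2 = 9801 ≡ 244
36^16 ≡ 244^2 = 59536 ≡ 182
24 = 16 + 8, so 36^24 ≡ 182·244 ≡ 144 (mod 503)
24^2 = 576 ≡ 73
24^4 ≡ 73^2 = 5329 ≡ 299
24^8 ≡ 299^2 = 89401 ≡ 370
24^16 ≡ 370^2 = 136900 ≡ 84
24^32 ≡ 84^2 = 7056 ≡ 14
24^64 ≡ 14^2 = 196
98 = 64 + 32 + 2, so 24^98 ≡ 196·14·73 ≡ 118 (mod 503)
y^r · r^s ≡ 144·118 = 16992 ≡ 393 (mod 503)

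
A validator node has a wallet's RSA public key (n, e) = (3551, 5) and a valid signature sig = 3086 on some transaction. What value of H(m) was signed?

sig^2 ≡ 3086^2 = 9523396 ≡ 3165
sig^4 ≡ 3165^2 = 10017225 ≡ 3405
5 = 4 + 1, so sig^5 ≡ 3405·3086 ≡ 421 (mod 3551)

421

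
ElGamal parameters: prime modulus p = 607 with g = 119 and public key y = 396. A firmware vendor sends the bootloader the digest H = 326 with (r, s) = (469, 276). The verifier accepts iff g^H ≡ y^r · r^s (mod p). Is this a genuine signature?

genuine

Left side g^H mod p:
119^2 = 14161 ≡ 200
119^4 ≡ 200^2 = 40000 ≡ 545
119^8 ≡ 545^2 = 297025 ≡ 202
119^16 ≡ 202^2 = 40804 ≡ 135
119^32 ≡ 135^2 = 18225 ≡ 15
119^64 ≡ 15^2 = 225
119^128 ≡ 225^2 = 50625 ≡ 244
119^256 ≡ 244^2 = 59536 ≡ 50
326 = 256 + 64 + 4 + 2, so 119^326 ≡ 50·225·545·200 ≡ 133 (mod 607)
Right side y^r · r^s mod p:
396^2 = 156816 ≡ 210
396^4 ≡ 210^2 = 44100 ≡ 396
396^8 ≡ 396^2 = 156816 ≡ 210
396^16 ≡ 210^2 = 44100 ≡ 396
396^32 ≡ 396^2 = 156816 ≡ 210
396^64 ≡ 210^2 = 44100 ≡ 396
396^128 ≡ 396^2 = 156816 ≡ 210
396^256 ≡ 210^2 = 44100 ≡ 396
469 = 256 + 128 + 64 + 16 + 4 + 1, so 396^469 ≡ 396·210·396·396·396·396 ≡ 396 (mod 607)
469^2 = 219961 ≡ 227
469^4 ≡ 227^2 = 51529 ≡ 541
469^8 ≡ 541^2 = 292681 ≡ 107
469^16 ≡ 107^2 = 11449 ≡ 523
469^32 ≡ 523^2 = 273529 ≡ 379
469^64 ≡ 379^2 = 143641 ≡ 389
469^128 ≡ 389^2 = 151321 ≡ 178
469^256 ≡ 178^2 = 31684 ≡ 120
276 = 256 + 16 + 4, so 469^276 ≡ 120·523·541 ≡ 8 (mod 607)
396·8 = 3168 ≡ 133 (mod 607)
133 ≡ 133 (mod 607), so the signature is genuine.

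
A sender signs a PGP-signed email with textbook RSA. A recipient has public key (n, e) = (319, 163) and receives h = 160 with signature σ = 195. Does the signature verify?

verifies

σ^163 mod 319 = 160
160 = h, so the signature checks out.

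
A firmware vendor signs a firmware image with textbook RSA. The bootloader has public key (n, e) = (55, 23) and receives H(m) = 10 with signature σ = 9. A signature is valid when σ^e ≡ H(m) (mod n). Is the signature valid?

σ^2 ≡ 9^2 = 81 ≡ 26
σ^4 ≡ 26^2 = 676 ≡ 16
σ^8 ≡ 16^2 = 256 ≡ 36
σ^16 ≡ 36^2 = 1296 ≡ 31
23 = 16 + 4 + 2 + 1, so σ^23 ≡ 31·16·26·9 ≡ 14 (mod 55)
σ^23 mod 55 = 14, but H(m) = 10.

invalid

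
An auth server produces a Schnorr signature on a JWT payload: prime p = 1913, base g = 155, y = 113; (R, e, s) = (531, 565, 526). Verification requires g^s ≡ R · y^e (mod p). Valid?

g^s mod p:
Squares mod 1913: 155^1≡155, 155^2≡1069, 155^4≡700, 155^8≡272, 155^16≡1290, 155^32≡1703, 155^64≡101, 155^128≡636, 155^256≡853, 155^512≡669
526 = 512 + 8 + 4 + 2, so 155^526 ≡ 669·272·700·1069 ≡ 1167 (mod 1913)
R · y^e mod p:
Squares mod 1913: 113^1≡113, 113^2≡1291, 113^4≡458, 113^8≡1247, 113^16≡1653, 113^32≡645, 113^64≡904, 113^128≡365, 113^256≡1228, 113^512≡540
565 = 512 + 32 + 16 + 4 + 1, so 113^565 ≡ 540·645·1653·458·113 ≡ 268 (mod 1913)
531·268 = 142308 ≡ 746 (mod 1913)
1167 ≠ 746; the check fails.

no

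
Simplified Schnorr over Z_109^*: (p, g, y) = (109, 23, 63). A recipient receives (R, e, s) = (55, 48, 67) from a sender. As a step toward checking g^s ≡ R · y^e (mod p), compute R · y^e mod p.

63^2 = 3969 ≡ 45
63^4 ≡ 45^2 = 2025 ≡ 63
63^8 ≡ 63^2 = 3969 ≡ 45
63^16 ≡ 45^2 = 2025 ≡ 63
63^32 ≡ 63^2 = 3969 ≡ 45
48 = 32 + 16, so 63^48 ≡ 45·63 ≡ 1 (mod 109)
R · y^e ≡ 55·1 = 55 ≡ 55 (mod 109)

55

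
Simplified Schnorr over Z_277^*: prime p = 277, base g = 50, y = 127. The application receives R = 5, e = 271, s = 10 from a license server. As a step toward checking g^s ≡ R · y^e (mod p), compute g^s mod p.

187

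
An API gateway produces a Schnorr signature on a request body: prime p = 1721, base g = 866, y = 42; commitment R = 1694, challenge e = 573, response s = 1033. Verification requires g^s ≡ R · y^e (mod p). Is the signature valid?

g^s mod p:
866^2 = 749956 ≡ 1321
866^4 ≡ 1321^2 = 1745041 ≡ 1668
866^8 ≡ 1668^2 = 2782224 ≡ 1088
866^16 ≡ 1088^2 = 1183744 ≡ 1417
866^32 ≡ 1417^2 = 2007889 ≡ 1203
866^64 ≡ 1203^2 = 1447209 ≡ 1569
866^128 ≡ 1569^2 = 2461761 ≡ 731
866^256 ≡ 731^2 = 534361 ≡ 851
866^512 ≡ 851^2 = 724201 ≡ 1381
866^1024 ≡ 1381^2 = 1907161 ≡ 293
1033 = 1024 + 8 + 1, so 866^1033 ≡ 293·1088·866 ≡ 1334 (mod 1721)
R · y^e mod p:
42^2 = 1764 ≡ 43
42^4 ≡ 43^2 = 1849 ≡ 128
42^8 ≡ 128^2 = 16384 ≡ 895
42^16 ≡ 895^2 = 801025 ≡ 760
42^32 ≡ 760^2 = 577600 ≡ 1065
42^64 ≡ 1065^2 = 1134225 ≡ 86
42^128 ≡ 86^2 = 7396 ≡ 512
42^256 ≡ 512^2 = 262144 ≡ 552
42^512 ≡ 552^2 = 304704 ≡ 87
573 = 512 + 32 + 16 + 8 + 4 + 1, so 42^573 ≡ 87·1065·760·895·128·42 ≡ 250 (mod 1721)
1694·250 = 423500 ≡ 134 (mod 1721)
1334 ≠ 134; the check fails.

invalid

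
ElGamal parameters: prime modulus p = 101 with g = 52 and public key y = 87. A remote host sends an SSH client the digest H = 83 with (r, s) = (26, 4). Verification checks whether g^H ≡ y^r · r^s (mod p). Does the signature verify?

Left side g^H mod p:
52^2 = 2704 ≡ 78
52^4 ≡ 78^2 = 6084 ≡ 24
52^8 ≡ 24^2 = 576 ≡ 71
52^16 ≡ 71^2 = 5041 ≡ 92
52^32 ≡ 92^2 = 8464 ≡ 81
52^64 ≡ 81^2 = 6561 ≡ 97
83 = 64 + 16 + 2 + 1, so 52^83 ≡ 97·92·78·52 ≡ 71 (mod 101)
Right side y^r · r^s mod p:
87^2 = 7569 ≡ 95
87^4 ≡ 95^2 = 9025 ≡ 36
87^8 ≡ 36^2 = 1296 ≡ 84
87^16 ≡ 84^2 = 7056 ≡ 87
26 = 16 + 8 + 2, so 87^26 ≡ 87·84·95 ≡ 87 (mod 101)
26^2 = 676 ≡ 70
26^4 ≡ 70^2 = 4900 ≡ 52
87·52 = 4524 ≡ 80 (mod 101)
71 ≠ 80, so verification fails.

does not verify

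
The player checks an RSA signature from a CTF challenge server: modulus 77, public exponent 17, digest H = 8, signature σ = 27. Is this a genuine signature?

Squares mod 77: σ^1≡27, σ^2≡36, σ^4≡64, σ^8≡15, σ^16≡71
17 = 16 + 1, so σ^17 ≡ 71·27 ≡ 69 (mod 77)
69 ≠ 8, so verification fails.

forged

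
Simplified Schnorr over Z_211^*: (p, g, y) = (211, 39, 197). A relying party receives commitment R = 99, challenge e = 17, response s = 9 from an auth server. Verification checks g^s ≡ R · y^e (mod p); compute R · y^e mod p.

197^2 = 38809 ≡ 196
197^4 ≡ 196^2 = 38416 ≡ 14
197^8 ≡ 14^2 = 196
197^16 ≡ 196^2 = 38416 ≡ 14
17 = 16 + 1, so 197^17 ≡ 14·197 ≡ 15 (mod 211)
R · y^e ≡ 99·15 = 1485 ≡ 8 (mod 211)

8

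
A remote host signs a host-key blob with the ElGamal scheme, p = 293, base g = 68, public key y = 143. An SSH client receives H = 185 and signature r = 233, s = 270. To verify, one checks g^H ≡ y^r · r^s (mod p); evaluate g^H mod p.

212

Squares mod 293: 68^1≡68, 68^2≡229, 68^4≡287, 68^8≡36, 68^16≡124, 68^32≡140, 68^64≡262, 68^128≡82
185 = 128 + 32 + 16 + 8 + 1, so 68^185 ≡ 82·140·124·36·68 ≡ 212 (mod 293)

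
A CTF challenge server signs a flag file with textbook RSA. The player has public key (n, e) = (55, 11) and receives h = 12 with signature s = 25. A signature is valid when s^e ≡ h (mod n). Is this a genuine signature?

forged

s^2 ≡ 25^2 = 625 ≡ 20
s^4 ≡ 20^2 = 400 ≡ 15
s^8 ≡ 15^2 = 225 ≡ 5
11 = 8 + 2 + 1, so s^11 ≡ 5·20·25 ≡ 25 (mod 55)
25 ≠ 12, so verification fails.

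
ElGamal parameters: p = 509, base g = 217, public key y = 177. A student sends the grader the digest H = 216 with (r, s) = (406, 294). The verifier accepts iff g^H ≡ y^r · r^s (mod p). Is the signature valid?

Left side g^H mod p:
217^2 = 47089 ≡ 261
217^4 ≡ 261^2 = 68121 ≡ 424
217^8 ≡ 424^2 = 179776 ≡ 99
217^16 ≡ 99^2 = 9801 ≡ 130
217^32 ≡ 130^2 = 16900 ≡ 103
217^64 ≡ 103^2 = 10609 ≡ 429
217^128 ≡ 429^2 = 184041 ≡ 292
216 = 128 + 64 + 16 + 8, so 217^216 ≡ 292·429·130·99 ≡ 195 (mod 509)
Right side y^r · r^s mod p:
177^2 = 31329 ≡ 280
177^4 ≡ 280^2 = 78400 ≡ 14
177^8 ≡ 14^2 = 196
177^16 ≡ 196^2 = 38416 ≡ 241
177^32 ≡ 241^2 = 58081 ≡ 55
177^64 ≡ 55^2 = 3025 ≡ 480
177^128 ≡ 480^2 = 230400 ≡ 332
177^256 ≡ 332^2 = 110224 ≡ 280
406 = 256 + 128 + 16 + 4 + 2, so 177^406 ≡ 280·332·241·14·280 ≡ 62 (mod 509)
406^2 = 164836 ≡ 429
406^4 ≡ 429^2 = 184041 ≡ 292
406^8 ≡ 292^2 = 85264 ≡ 261
406^16 ≡ 261^2 = 68121 ≡ 424
406^32 ≡ 424^2 = 179776 ≡ 99
406^64 ≡ 99^2 = 9801 ≡ 130
406^128 ≡ 130^2 = 16900 ≡ 103
406^256 ≡ 103^2 = 10609 ≡ 429
294 = 256 + 32 + 4 + 2, so 406^294 ≡ 429·99·292·429 ≡ 389 (mod 509)
62·389 = 24118 ≡ 195 (mod 509)
195 ≡ 195 (mod 509), so the signature is genuine.

valid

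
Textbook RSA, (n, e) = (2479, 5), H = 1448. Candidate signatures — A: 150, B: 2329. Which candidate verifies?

Candidate A: Squares mod 2479: 150^1≡150, 150^2≡189, 150^4≡1015; 5 = 4 + 1, so 150^5 ≡ 1015·150 ≡ 1031 (mod 2479)
Candidate B: Squares mod 2479: 2329^1≡2329, 2329^2≡189, 2329^4≡1015; 5 = 4 + 1, so 2329^5 ≡ 1015·2329 ≡ 1448 (mod 2479)
  → matches H = 1448

B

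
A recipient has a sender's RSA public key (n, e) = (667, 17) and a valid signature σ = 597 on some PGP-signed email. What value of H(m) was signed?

σ^17 mod 667 = 597

597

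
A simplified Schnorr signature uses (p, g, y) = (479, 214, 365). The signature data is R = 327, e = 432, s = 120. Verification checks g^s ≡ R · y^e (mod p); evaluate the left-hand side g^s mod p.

214^2 = 45796 ≡ 291
214^4 ≡ 291^2 = 84681 ≡ 377
214^8 ≡ 377^2 = 142129 ≡ 345
214^16 ≡ 345^2 = 119025 ≡ 233
214^32 ≡ 233^2 = 54289 ≡ 162
214^64 ≡ 162^2 = 26244 ≡ 378
120 = 64 + 32 + 16 + 8, so 214^120 ≡ 378·162·233·345 ≡ 385 (mod 479)

385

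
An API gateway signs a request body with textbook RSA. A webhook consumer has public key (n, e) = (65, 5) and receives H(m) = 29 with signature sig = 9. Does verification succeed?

passes

sig^5 mod 65 = 29
sig^5 mod 65 = 29 matches H(m).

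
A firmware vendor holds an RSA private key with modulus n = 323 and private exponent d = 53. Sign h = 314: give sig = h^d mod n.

230

h^2 ≡ 314^2 = 98596 ≡ 81
h^4 ≡ 81^2 = 6561 ≡ 101
h^8 ≡ 101^2 = 10201 ≡ 188
h^16 ≡ 188^2 = 35344 ≡ 137
h^32 ≡ 137^2 = 18769 ≡ 35
53 = 32 + 16 + 4 + 1, so h^53 ≡ 35·137·101·314 ≡ 230 (mod 323)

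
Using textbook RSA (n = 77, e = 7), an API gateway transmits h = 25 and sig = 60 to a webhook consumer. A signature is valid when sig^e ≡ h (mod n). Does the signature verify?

verifies

sig^2 ≡ 60^2 = 3600 ≡ 58
sig^4 ≡ 58^2 = 3364 ≡ 53
7 = 4 + 2 + 1, so sig^7 ≡ 53·58·60 ≡ 25 (mod 77)
sig^7 mod 77 = 25 matches h.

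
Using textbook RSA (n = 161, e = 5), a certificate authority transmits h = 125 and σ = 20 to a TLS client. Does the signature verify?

Squares mod 161: σ^1≡20, σ^2≡78, σ^4≡127
5 = 4 + 1, so σ^5 ≡ 127·20 ≡ 125 (mod 161)
Since 125 equals the digest 125, verification succeeds.

verifies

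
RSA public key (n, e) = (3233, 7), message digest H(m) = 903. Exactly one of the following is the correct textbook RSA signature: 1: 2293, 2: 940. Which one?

Candidate 1: Squares mod 3233: 2293^1≡2293, 2293^2≡991, 2293^4≡2482; 7 = 4 + 2 + 1, so 2293^7 ≡ 2482·991·2293 ≡ 903 (mod 3233)
  → matches H(m) = 903
Candidate 2: Squares mod 3233: 940^1≡940, 940^2≡991, 940^4≡2482; 7 = 4 + 2 + 1, so 940^7 ≡ 2482·991·940 ≡ 2330 (mod 3233)

1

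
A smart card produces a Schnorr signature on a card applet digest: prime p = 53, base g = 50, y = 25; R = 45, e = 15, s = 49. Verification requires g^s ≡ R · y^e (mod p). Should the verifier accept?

g^s mod p:
Squares mod 53: 50^1≡50, 50^2≡9, 50^4≡28, 50^8≡42, 50^16≡15, 50^32≡13
49 = 32 + 16 + 1, so 50^49 ≡ 13·15·50 ≡ 51 (mod 53)
R · y^e mod p:
Squares mod 53: 25^1≡25, 25^2≡42, 25^4≡15, 25^8≡13
15 = 8 + 4 + 2 + 1, so 25^15 ≡ 13·15·42·25 ≡ 11 (mod 53)
45·11 = 495 ≡ 18 (mod 53)
51 ≠ 18; the check fails.

reject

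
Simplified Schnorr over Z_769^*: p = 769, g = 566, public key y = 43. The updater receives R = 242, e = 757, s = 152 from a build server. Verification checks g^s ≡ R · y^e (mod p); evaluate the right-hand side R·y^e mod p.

Squares mod 769: 43^1≡43, 43^2≡311, 43^4≡596, 43^8≡707, 43^16≡768, 43^32≡1, 43^64≡1, 43^128≡1, 43^256≡1, 43^512≡1
757 = 512 + 128 + 64 + 32 + 16 + 4 + 1, so 43^757 ≡ 1·1·1·1·768·596·43 ≡ 518 (mod 769)
R · y^e ≡ 242·518 = 125356 ≡ 9 (mod 769)

9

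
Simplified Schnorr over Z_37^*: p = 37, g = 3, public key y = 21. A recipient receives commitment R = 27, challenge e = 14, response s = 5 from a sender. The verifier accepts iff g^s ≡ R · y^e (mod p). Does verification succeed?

g^s mod p:
3^2 = 9
3^4 ≡ 9^2 = 81 ≡ 7
5 = 4 + 1, so 3^5 ≡ 7·3 ≡ 21 (mod 37)
R · y^e mod p:
21^2 = 441 ≡ 34
21^4 ≡ 34^2 = 1156 ≡ 9
21^8 ≡ 9^2 = 81 ≡ 7
14 = 8 + 4 + 2, so 21^14 ≡ 7·9·34 ≡ 33 (mod 37)
27·33 = 891 ≡ 3 (mod 37)
21 ≠ 3; the check fails.

fails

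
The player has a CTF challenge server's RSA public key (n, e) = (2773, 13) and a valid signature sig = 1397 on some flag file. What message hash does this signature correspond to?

2421

sig^13 mod 2773 = 2421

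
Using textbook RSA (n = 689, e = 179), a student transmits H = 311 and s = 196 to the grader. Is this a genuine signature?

forged

s^2 ≡ 196^2 = 38416 ≡ 521
s^4 ≡ 521^2 = 271441 ≡ 664
s^8 ≡ 664^2 = 440896 ≡ 625
s^16 ≡ 625^2 = 390625 ≡ 651
s^32 ≡ 651^2 = 423801 ≡ 66
s^64 ≡ 66^2 = 4356 ≡ 222
s^128 ≡ 222^2 = 49284 ≡ 365
179 = 128 + 32 + 16 + 2 + 1, so s^179 ≡ 365·66·651·521·196 ≡ 378 (mod 689)
s^179 mod 689 = 378, but H = 311.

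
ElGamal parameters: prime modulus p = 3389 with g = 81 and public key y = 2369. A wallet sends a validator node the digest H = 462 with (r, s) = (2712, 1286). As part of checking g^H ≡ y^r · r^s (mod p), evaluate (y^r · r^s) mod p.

2369^2712 mod 3389 = 1312
2712^1286 mod 3389 = 2514
y^r · r^s ≡ 1312·2514 = 3298368 ≡ 871 (mod 3389)

871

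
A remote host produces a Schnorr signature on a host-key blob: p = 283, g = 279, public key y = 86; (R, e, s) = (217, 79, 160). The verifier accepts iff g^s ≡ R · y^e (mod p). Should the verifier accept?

g^s mod p:
279^2 = 77841 ≡ 16
279^4 ≡ 16^2 = 256
279^8 ≡ 256^2 = 65536 ≡ 163
279^16 ≡ 163^2 = 26569 ≡ 250
279^32 ≡ 250^2 = 62500 ≡ 240
279^64 ≡ 240^2 = 57600 ≡ 151
279^128 ≡ 151^2 = 22801 ≡ 161
160 = 128 + 32, so 279^160 ≡ 161·240 ≡ 152 (mod 283)
R · y^e mod p:
86^2 = 7396 ≡ 38
86^4 ≡ 38^2 = 1444 ≡ 29
86^8 ≡ 29^2 = 841 ≡ 275
86^16 ≡ 275^2 = 75625 ≡ 64
86^32 ≡ 64^2 = 4096 ≡ 134
86^64 ≡ 134^2 = 17956 ≡ 127
79 = 64 + 8 + 4 + 2 + 1, so 86^79 ≡ 127·275·29·38·86 ≡ 134 (mod 283)
217·134 = 29078 ≡ 212 (mod 283)
152 ≠ 212; the check fails.

reject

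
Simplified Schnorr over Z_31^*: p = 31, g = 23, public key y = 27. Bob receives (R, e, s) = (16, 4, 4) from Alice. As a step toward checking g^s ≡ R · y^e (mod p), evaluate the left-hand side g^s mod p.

23^2 = 529 ≡ 2
23^4 ≡ 2^2 = 4

4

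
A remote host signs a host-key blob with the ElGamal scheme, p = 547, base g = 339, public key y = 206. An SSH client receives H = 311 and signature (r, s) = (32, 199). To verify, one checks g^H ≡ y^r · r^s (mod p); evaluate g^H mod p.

339^2 = 114921 ≡ 51
339^4 ≡ 51^2 = 2601 ≡ 413
339^8 ≡ 413^2 = 170569 ≡ 452
339^16 ≡ 452^2 = 204304 ≡ 273
339^32 ≡ 273^2 = 74529 ≡ 137
339^64 ≡ 137^2 = 18769 ≡ 171
339^128 ≡ 171^2 = 29241 ≡ 250
339^256 ≡ 250^2 = 62500 ≡ 142
311 = 256 + 32 + 16 + 4 + 2 + 1, so 339^311 ≡ 142·137·273·413·51·339 ≡ 341 (mod 547)

341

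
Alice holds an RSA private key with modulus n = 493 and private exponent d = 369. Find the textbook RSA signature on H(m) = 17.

(H(m))^2 ≡ 17^2 = 289
(H(m))^4 ≡ 289^2 = 83521 ≡ 204
(H(m))^8 ≡ 204^2 = 41616 ≡ 204
(H(m))^16 ≡ 204^2 = 41616 ≡ 204
(H(m))^32 ≡ 204^2 = 41616 ≡ 204
(H(m))^64 ≡ 204^2 = 41616 ≡ 204
(H(m))^128 ≡ 204^2 = 41616 ≡ 204
(H(m))^256 ≡ 204^2 = 41616 ≡ 204
369 = 256 + 64 + 32 + 16 + 1, so (H(m))^369 ≡ 204·204·204·204·17 ≡ 17 (mod 493)

17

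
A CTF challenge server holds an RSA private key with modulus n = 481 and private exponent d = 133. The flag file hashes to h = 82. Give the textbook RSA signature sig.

Squares mod 481: h^1≡82, h^2≡471, h^4≡100, h^8≡380, h^16≡100, h^32≡380, h^64≡100, h^128≡380
133 = 128 + 4 + 1, so h^133 ≡ 380·100·82 ≡ 82 (mod 481)

82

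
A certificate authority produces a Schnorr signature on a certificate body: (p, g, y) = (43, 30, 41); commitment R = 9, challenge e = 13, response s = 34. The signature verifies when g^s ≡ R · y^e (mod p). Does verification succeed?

g^s mod p:
30^34 mod 43 = 17
R · y^e mod p:
41^13 mod 43 = 21
9·21 = 189 ≡ 17 (mod 43)
17 ≡ 17 (mod 43); signature holds.

passes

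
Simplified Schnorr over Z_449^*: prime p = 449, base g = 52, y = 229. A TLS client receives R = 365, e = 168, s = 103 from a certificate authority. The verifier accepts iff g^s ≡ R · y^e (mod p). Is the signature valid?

valid

g^s mod p:
Squares mod 449: 52^1≡52, 52^2≡10, 52^4≡100, 52^8≡122, 52^16≡67, 52^32≡448, 52^64≡1
103 = 64 + 32 + 4 + 2 + 1, so 52^103 ≡ 1·448·100·10·52 ≡ 84 (mod 449)
R · y^e mod p:
Squares mod 449: 229^1≡229, 229^2≡357, 229^4≡382, 229^8≡448, 229^16≡1, 229^32≡1, 229^64≡1, 229^128≡1
168 = 128 + 32 + 8, so 229^168 ≡ 1·1·448 ≡ 448 (mod 449)
365·448 = 163520 ≡ 84 (mod 449)
84 ≡ 84 (mod 449); signature holds.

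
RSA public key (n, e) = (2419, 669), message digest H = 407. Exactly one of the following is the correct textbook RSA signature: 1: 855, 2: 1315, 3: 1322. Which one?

Candidate 1: Squares mod 2419: 855^1≡855, 855^2≡487, 855^4≡107, 855^8≡1773, 855^16≡1248, 855^32≡2087, 855^64≡1369, 855^128≡1855, 855^256≡1207, 855^512≡611; 669 = 512 + 128 + 16 + 8 + 4 + 1, so 855^669 ≡ 611·1855·1248·1773·107·855 ≡ 1372 (mod 2419)
Candidate 2: Squares mod 2419: 1315^1≡1315, 1315^2≡2059, 1315^4≡1393, 1315^8≡411, 1315^16≡2010, 1315^32≡370, 1315^64≡1436, 1315^128≡1108, 1315^256≡1231, 1315^512≡1067; 669 = 512 + 128 + 16 + 8 + 4 + 1, so 1315^669 ≡ 1067·1108·2010·411·1393·1315 ≡ 407 (mod 2419)
  → matches H = 407
Candidate 3: Squares mod 2419: 1322^1≡1322, 1322^2≡1166, 1322^4≡78, 1322^8≡1246, 1322^16≡1937, 1322^32≡100, 1322^64≡324, 1322^128≡959, 1322^256≡461, 1322^512≡2068; 669 = 512 + 128 + 16 + 8 + 4 + 1, so 1322^669 ≡ 2068·959·1937·1246·78·1322 ≡ 2374 (mod 2419)

2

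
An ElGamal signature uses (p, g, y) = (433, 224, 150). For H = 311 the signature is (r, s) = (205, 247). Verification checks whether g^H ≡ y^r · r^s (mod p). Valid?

no

Left side g^H mod p:
224^2 = 50176 ≡ 381
224^4 ≡ 381^2 = 145161 ≡ 106
224^8 ≡ 106^2 = 11236 ≡ 411
224^16 ≡ 411^2 = 168921 ≡ 51
224^32 ≡ 51^2 = 2601 ≡ 3
224^64 ≡ 3^2 = 9
224^128 ≡ 9^2 = 81
224^256 ≡ 81^2 = 6561 ≡ 66
311 = 256 + 32 + 16 + 4 + 2 + 1, so 224^311 ≡ 66·3·51·106·381·224 ≡ 83 (mod 433)
Right side y^r · r^s mod p:
150^2 = 22500 ≡ 417
150^4 ≡ 417^2 = 173889 ≡ 256
150^8 ≡ 256^2 = 65536 ≡ 153
150^16 ≡ 153^2 = 23409 ≡ 27
150^32 ≡ 27^2 = 729 ≡ 296
150^64 ≡ 296^2 = 87616 ≡ 150
150^128 ≡ 150^2 = 22500 ≡ 417
205 = 128 + 64 + 8 + 4 + 1, so 150^205 ≡ 417·150·153·256·150 ≡ 27 (mod 433)
205^2 = 42025 ≡ 24
205^4 ≡ 24^2 = 576 ≡ 143
205^8 ≡ 143^2 = 20449 ≡ 98
205^16 ≡ 98^2 = 9604 ≡ 78
205^32 ≡ 78^2 = 6084 ≡ 22
205^64 ≡ 22^2 = 484 ≡ 51
205^128 ≡ 51^2 = 2601 ≡ 3
247 = 128 + 64 + 32 + 16 + 4 + 2 + 1, so 205^247 ≡ 3·51·22·78·143·24·205 ≡ 209 (mod 433)
27·209 = 5643 ≡ 14 (mod 433)
83 ≠ 14, so verification fails.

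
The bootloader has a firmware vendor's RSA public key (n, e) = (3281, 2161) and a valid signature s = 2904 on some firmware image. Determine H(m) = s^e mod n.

s^2 ≡ 2904^2 = 8433216 ≡ 1046
s^4 ≡ 1046^2 = 1094116 ≡ 1543
s^8 ≡ 1543^2 = 2380849 ≡ 2124
s^16 ≡ 2124^2 = 4511376 ≡ 1
s^32 ≡ 1^2 = 1
s^64 ≡ 1^2 = 1
s^128 ≡ 1^2 = 1
s^256 ≡ 1^2 = 1
s^512 ≡ 1^2 = 1
s^1024 ≡ 1^2 = 1
s^2048 ≡ 1^2 = 1
2161 = 2048 + 64 + 32 + 16 + 1, so s^2161 ≡ 1·1·1·1·2904 ≡ 2904 (mod 3281)

2904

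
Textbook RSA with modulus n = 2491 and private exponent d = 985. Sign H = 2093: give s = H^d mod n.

946

H^2 ≡ 2093^2 = 4380649 ≡ 1471
H^4 ≡ 1471^2 = 2163841 ≡ 1653
H^8 ≡ 1653^2 = 2732409 ≡ 2273
H^16 ≡ 2273^2 = 5166529 ≡ 195
H^32 ≡ 195^2 = 38025 ≡ 660
H^64 ≡ 660^2 = 435600 ≡ 2166
H^128 ≡ 2166^2 = 4691556 ≡ 1003
H^256 ≡ 1003^2 = 1006009 ≡ 2136
H^512 ≡ 2136^2 = 4562496 ≡ 1475
985 = 512 + 256 + 128 + 64 + 16 + 8 + 1, so H^985 ≡ 1475·2136·1003·2166·195·2273·2093 ≡ 946 (mod 2491)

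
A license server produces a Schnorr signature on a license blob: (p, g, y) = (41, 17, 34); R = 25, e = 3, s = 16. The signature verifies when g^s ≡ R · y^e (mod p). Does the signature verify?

g^s mod p:
17^2 = 289 ≡ 2
17^4 ≡ 2^2 = 4
17^8 ≡ 4^2 = 16
17^16 ≡ 16^2 = 256 ≡ 10
R · y^e mod p:
34^2 = 1156 ≡ 8
3 = 2 + 1, so 34^3 ≡ 8·34 ≡ 26 (mod 41)
25·26 = 650 ≡ 35 (mod 41)
10 ≠ 35; the check fails.

does not verify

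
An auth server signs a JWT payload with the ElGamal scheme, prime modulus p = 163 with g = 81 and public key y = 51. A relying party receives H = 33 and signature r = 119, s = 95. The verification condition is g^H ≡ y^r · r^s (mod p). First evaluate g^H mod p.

22

81^2 = 6561 ≡ 41
81^4 ≡ 41^2 = 1681 ≡ 51
81^8 ≡ 51^2 = 2601 ≡ 156
81^16 ≡ 156^2 = 24336 ≡ 49
81^32 ≡ 49^2 = 2401 ≡ 119
33 = 32 + 1, so 81^33 ≡ 119·81 ≡ 22 (mod 163)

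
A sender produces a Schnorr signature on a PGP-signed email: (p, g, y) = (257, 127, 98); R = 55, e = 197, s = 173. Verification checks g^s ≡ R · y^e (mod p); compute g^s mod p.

Squares mod 257: 127^1≡127, 127^2≡195, 127^4≡246, 127^8≡121, 127^16≡249, 127^32≡64, 127^64≡241, 127^128≡256
173 = 128 + 32 + 8 + 4 + 1, so 127^173 ≡ 256·64·121·246·127 ≡ 210 (mod 257)

210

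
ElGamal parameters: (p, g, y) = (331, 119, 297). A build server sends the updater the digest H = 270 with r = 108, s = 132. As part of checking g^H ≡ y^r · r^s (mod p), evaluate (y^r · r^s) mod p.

120

Squares mod 331: 297^1≡297, 297^2≡163, 297^4≡89, 297^8≡308, 297^16≡198, 297^32≡146, 297^64≡132
108 = 64 + 32 + 8 + 4, so 297^108 ≡ 132·146·308·89 ≡ 120 (mod 331)
Squares mod 331: 108^1≡108, 108^2≡79, 108^4≡283, 108^8≡318, 108^16≡169, 108^32≡95, 108^64≡88, 108^128≡131
132 = 128 + 4, so 108^132 ≡ 131·283 ≡ 1 (mod 331)
y^r · r^s ≡ 120·1 = 120 ≡ 120 (mod 331)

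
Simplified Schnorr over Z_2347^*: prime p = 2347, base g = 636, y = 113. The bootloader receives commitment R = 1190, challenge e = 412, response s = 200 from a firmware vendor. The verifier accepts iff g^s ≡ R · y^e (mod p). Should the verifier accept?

g^s mod p:
636^2 = 404496 ≡ 812
636^4 ≡ 812^2 = 659344 ≡ 2184
636^8 ≡ 2184^2 = 4769856 ≡ 752
636^16 ≡ 752^2 = 565504 ≡ 2224
636^32 ≡ 2224^2 = 4946176 ≡ 1047
636^64 ≡ 1047^2 = 1096209 ≡ 160
636^128 ≡ 160^2 = 25600 ≡ 2130
200 = 128 + 64 + 8, so 636^200 ≡ 2130·160·752 ≡ 935 (mod 2347)
R · y^e mod p:
113^2 = 12769 ≡ 1034
113^4 ≡ 1034^2 = 1069156 ≡ 1271
113^8 ≡ 1271^2 = 1615441 ≡ 705
113^16 ≡ 705^2 = 497025 ≡ 1808
113^32 ≡ 1808^2 = 3268864 ≡ 1840
113^64 ≡ 1840^2 = 3385600 ≡ 1226
113^128 ≡ 1226^2 = 1503076 ≡ 996
113^256 ≡ 996^2 = 992016 ≡ 1582
412 = 256 + 128 + 16 + 8 + 4, so 113^412 ≡ 1582·996·1808·705·1271 ≡ 352 (mod 2347)
1190·352 = 418880 ≡ 1114 (mod 2347)
935 ≠ 1114; the check fails.

reject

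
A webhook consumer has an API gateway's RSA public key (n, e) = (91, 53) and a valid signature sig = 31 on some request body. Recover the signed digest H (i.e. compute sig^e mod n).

5

sig^2 ≡ 31^2 = 961 ≡ 51
sig^4 ≡ 51^2 = 2601 ≡ 53
sig^8 ≡ 53^2 = 2809 ≡ 79
sig^16 ≡ 79^2 = 6241 ≡ 53
sig^32 ≡ 53^2 = 2809 ≡ 79
53 = 32 + 16 + 4 + 1, so sig^53 ≡ 79·53·53·31 ≡ 5 (mod 91)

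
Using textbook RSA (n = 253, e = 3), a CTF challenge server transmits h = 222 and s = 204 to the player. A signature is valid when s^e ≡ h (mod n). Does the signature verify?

Squares mod 253: s^1≡204, s^2≡124
3 = 2 + 1, so s^3 ≡ 124·204 ≡ 249 (mod 253)
s^3 mod 253 = 249, but h = 222.

does not verify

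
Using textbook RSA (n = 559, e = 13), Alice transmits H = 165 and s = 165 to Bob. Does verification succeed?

Squares mod 559: s^1≡165, s^2≡393, s^4≡165, s^8≡393
13 = 8 + 4 + 1, so s^13 ≡ 393·165·165 ≡ 165 (mod 559)
s^13 mod 559 = 165 matches H.

passes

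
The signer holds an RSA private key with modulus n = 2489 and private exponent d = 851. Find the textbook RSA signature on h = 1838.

h^2 ≡ 1838^2 = 3378244 ≡ 671
h^4 ≡ 671^2 = 450241 ≡ 2221
h^8 ≡ 2221^2 = 4932841 ≡ 2132
h^16 ≡ 2132^2 = 4545424 ≡ 510
h^32 ≡ 510^2 = 260100 ≡ 1244
h^64 ≡ 1244^2 = 1547536 ≡ 1867
h^128 ≡ 1867^2 = 3485689 ≡ 1089
h^256 ≡ 1089^2 = 1185921 ≡ 1157
h^512 ≡ 1157^2 = 1338649 ≡ 2056
851 = 512 + 256 + 64 + 16 + 2 + 1, so h^851 ≡ 2056·1157·1867·510·671·1838 ≡ 428 (mod 2489)

428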